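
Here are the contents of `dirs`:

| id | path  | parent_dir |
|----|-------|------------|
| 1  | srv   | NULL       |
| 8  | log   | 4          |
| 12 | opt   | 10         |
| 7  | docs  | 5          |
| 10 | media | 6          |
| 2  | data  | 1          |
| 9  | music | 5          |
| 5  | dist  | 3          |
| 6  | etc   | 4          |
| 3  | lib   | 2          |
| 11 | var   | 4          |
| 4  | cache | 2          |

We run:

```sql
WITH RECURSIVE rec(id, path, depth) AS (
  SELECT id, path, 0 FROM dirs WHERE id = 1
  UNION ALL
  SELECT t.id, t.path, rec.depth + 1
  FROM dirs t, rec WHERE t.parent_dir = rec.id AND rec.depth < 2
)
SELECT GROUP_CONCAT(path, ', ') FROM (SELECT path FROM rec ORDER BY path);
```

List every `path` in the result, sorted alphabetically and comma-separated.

Base: id=1 (srv) at depth 0.
Iteration 1: rows with parent_dir in {1} -> data (id 2, depth 1).
Iteration 2: rows with parent_dir in {2} -> lib (id 3, depth 2), cache (id 4, depth 2).
Iteration 3: depth < 2 fails for all current rows; recursion stops.

cache, data, lib, srv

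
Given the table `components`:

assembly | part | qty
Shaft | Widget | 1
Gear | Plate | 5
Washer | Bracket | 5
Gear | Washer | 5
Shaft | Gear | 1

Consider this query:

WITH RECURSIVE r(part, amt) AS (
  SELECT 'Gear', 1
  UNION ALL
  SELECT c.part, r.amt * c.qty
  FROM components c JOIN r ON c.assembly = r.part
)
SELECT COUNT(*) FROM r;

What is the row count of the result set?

4

Base: (Gear, amt=1).
Iteration 1: components of {Gear} -> Plate = 1*5 = 5, Washer = 1*5 = 5.
Iteration 2: components of {Plate,Washer} -> Bracket = 5*5 = 25.
Iteration 3: no further components; recursion stops.
Total rows emitted: 4.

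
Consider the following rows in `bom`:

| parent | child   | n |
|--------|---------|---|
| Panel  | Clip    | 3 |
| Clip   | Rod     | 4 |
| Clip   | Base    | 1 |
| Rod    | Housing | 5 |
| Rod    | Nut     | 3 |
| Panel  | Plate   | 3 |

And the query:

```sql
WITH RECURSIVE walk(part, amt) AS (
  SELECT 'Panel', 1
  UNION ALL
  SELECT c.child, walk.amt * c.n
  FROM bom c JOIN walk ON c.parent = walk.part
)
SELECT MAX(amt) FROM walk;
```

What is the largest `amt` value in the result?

Base: (Panel, amt=1).
Iteration 1: components of {Panel} -> Clip = 1*3 = 3, Plate = 1*3 = 3.
Iteration 2: components of {Clip,Plate} -> Base = 3*1 = 3, Rod = 3*4 = 12.
Iteration 3: components of {Base,Rod} -> Housing = 12*5 = 60, Nut = 12*3 = 36.
Iteration 4: no further components; recursion stops.
amt values: 1, 3, 3, 12, 3, 60, 36; the maximum is 60.

60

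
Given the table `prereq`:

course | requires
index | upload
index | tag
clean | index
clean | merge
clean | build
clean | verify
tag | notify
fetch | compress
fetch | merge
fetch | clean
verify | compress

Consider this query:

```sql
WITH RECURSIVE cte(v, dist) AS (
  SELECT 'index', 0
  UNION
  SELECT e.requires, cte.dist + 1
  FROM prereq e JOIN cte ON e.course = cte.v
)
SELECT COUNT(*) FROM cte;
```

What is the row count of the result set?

Base: (index, dist=0).
Iteration 1: edges from {index} -> (tag, dist=1), (upload, dist=1).
Iteration 2: edges from {tag,upload} -> (notify, dist=2).
Iteration 3: no outgoing edges from {notify}; recursion stops.
Total rows emitted: 4.

4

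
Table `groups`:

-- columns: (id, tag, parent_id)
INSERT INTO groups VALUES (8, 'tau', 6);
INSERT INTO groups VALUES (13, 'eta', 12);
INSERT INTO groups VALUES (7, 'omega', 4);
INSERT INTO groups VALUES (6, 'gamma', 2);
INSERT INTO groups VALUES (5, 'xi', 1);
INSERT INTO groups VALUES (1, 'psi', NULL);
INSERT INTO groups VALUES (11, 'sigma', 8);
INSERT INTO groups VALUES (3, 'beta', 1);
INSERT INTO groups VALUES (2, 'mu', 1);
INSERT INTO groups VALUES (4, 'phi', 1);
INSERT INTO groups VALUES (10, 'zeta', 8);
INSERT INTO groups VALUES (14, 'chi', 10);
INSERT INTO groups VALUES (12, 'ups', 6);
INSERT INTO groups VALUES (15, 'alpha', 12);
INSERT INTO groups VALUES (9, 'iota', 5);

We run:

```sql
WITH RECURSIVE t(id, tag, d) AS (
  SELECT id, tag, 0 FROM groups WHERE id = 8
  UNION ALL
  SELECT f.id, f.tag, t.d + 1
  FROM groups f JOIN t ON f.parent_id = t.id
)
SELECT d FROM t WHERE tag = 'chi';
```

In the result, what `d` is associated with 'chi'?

2

Base: id=8 (tau) at d 0.
Iteration 1: rows with parent_id in {8} -> zeta (id 10, d 1), sigma (id 11, d 1).
Iteration 2: rows with parent_id in {10,11} -> chi (id 14, d 2).
Iteration 3: no rows with parent_id in {14}; recursion stops.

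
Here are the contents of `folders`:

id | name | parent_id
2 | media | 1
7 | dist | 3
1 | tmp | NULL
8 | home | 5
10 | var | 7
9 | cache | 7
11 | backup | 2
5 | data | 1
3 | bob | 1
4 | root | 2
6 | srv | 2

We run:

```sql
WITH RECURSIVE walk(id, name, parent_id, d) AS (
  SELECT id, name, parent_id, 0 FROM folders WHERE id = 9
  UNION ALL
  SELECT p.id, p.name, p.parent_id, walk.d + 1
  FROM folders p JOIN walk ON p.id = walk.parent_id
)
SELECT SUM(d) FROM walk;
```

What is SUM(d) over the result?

Base: id=9 (cache), parent_id=7, d 0.
Iteration 1: join on id=7 -> dist (id 7, parent_id=3, d 1).
Iteration 2: join on id=3 -> bob (id 3, parent_id=1, d 2).
Iteration 3: join on id=1 -> tmp (id 1, parent_id=NULL, d 3).
Iteration 4: parent_id is NULL; no match; recursion stops.
SUM(d) = 0 + 1 + 2 + 3 = 6.

6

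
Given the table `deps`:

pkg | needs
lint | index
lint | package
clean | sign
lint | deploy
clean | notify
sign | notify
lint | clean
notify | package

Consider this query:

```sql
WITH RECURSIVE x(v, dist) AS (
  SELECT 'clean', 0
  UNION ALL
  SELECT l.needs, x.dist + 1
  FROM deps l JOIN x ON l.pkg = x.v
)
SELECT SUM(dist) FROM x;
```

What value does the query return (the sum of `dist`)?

9

Base: (clean, dist=0).
Iteration 1: edges from {clean} -> (notify, dist=1), (sign, dist=1).
Iteration 2: edges from {notify,sign} -> (notify, dist=2), (package, dist=2).
Iteration 3: edges from {notify,package} -> (package, dist=3).
Iteration 4: no outgoing edges from {package}; recursion stops.
SUM(dist) = 0 + 1 + 1 + 2 + 2 + 3 = 9.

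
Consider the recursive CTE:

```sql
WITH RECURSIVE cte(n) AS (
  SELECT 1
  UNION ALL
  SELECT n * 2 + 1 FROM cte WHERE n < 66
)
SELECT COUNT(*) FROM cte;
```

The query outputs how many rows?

7

Base: n=1.
Iteration 1: 1 < 66 holds -> n = 1 * 2 + 1 = 3.
Iteration 2: 3 < 66 holds -> n = 3 * 2 + 1 = 7.
Iteration 3: 7 < 66 holds -> n = 7 * 2 + 1 = 15.
Iteration 4: 15 < 66 holds -> n = 15 * 2 + 1 = 31.
Iteration 5: 31 < 66 holds -> n = 31 * 2 + 1 = 63.
Iteration 6: 63 < 66 holds -> n = 63 * 2 + 1 = 127.
Iteration 7: 127 < 66 fails; recursion stops.
Total rows emitted: 7.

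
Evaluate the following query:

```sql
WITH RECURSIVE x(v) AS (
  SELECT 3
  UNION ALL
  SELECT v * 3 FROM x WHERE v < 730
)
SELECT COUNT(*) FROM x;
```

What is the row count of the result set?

7

Base: v=3.
Iteration 1: 3 < 730 holds -> v = 3 * 3 = 9.
Iteration 2: 9 < 730 holds -> v = 9 * 3 = 27.
Iteration 3: 27 < 730 holds -> v = 27 * 3 = 81.
Iteration 4: 81 < 730 holds -> v = 81 * 3 = 243.
Iteration 5: 243 < 730 holds -> v = 243 * 3 = 729.
Iteration 6: 729 < 730 holds -> v = 729 * 3 = 2187.
Iteration 7: 2187 < 730 fails; recursion stops.
Total rows emitted: 7.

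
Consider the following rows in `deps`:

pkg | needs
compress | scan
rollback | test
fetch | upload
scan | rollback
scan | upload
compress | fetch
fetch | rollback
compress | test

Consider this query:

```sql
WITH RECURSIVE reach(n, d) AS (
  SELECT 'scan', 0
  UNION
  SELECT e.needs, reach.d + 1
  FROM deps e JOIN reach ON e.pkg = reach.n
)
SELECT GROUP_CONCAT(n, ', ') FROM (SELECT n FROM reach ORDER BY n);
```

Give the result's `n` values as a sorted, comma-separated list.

Base: (scan, d=0).
Iteration 1: edges from {scan} -> (rollback, d=1), (upload, d=1).
Iteration 2: edges from {rollback,upload} -> (test, d=2).
Iteration 3: no outgoing edges from {test}; recursion stops.

rollback, scan, test, upload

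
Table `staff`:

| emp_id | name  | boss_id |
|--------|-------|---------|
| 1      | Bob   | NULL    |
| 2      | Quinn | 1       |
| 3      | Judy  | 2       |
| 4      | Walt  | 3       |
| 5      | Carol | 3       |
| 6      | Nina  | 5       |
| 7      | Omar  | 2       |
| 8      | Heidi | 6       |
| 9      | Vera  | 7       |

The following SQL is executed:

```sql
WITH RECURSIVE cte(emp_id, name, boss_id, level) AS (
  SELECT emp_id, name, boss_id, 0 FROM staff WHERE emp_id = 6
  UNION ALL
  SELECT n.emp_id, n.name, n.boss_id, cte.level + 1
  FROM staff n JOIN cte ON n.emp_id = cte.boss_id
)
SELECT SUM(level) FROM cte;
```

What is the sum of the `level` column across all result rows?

10

Base: emp_id=6 (Nina), boss_id=5, level 0.
Iteration 1: join on emp_id=5 -> Carol (id 5, boss_id=3, level 1).
Iteration 2: join on emp_id=3 -> Judy (id 3, boss_id=2, level 2).
Iteration 3: join on emp_id=2 -> Quinn (id 2, boss_id=1, level 3).
Iteration 4: join on emp_id=1 -> Bob (id 1, boss_id=NULL, level 4).
Iteration 5: boss_id is NULL; no match; recursion stops.
SUM(level) = 0 + 1 + 2 + 3 + 4 = 10.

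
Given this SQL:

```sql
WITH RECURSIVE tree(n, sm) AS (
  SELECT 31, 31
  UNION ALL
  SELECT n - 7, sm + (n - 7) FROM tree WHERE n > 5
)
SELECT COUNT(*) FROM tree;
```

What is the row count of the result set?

5

Base: n=31, sm=31.
Iteration 1: 31 > 5 holds -> n = 31 - 7 = 24, sm = 31 + 24 = 55.
Iteration 2: 24 > 5 holds -> n = 24 - 7 = 17, sm = 55 + 17 = 72.
Iteration 3: 17 > 5 holds -> n = 17 - 7 = 10, sm = 72 + 10 = 82.
Iteration 4: 10 > 5 holds -> n = 10 - 7 = 3, sm = 82 + 3 = 85.
Iteration 5: 3 > 5 fails; recursion stops.
Total rows emitted: 5.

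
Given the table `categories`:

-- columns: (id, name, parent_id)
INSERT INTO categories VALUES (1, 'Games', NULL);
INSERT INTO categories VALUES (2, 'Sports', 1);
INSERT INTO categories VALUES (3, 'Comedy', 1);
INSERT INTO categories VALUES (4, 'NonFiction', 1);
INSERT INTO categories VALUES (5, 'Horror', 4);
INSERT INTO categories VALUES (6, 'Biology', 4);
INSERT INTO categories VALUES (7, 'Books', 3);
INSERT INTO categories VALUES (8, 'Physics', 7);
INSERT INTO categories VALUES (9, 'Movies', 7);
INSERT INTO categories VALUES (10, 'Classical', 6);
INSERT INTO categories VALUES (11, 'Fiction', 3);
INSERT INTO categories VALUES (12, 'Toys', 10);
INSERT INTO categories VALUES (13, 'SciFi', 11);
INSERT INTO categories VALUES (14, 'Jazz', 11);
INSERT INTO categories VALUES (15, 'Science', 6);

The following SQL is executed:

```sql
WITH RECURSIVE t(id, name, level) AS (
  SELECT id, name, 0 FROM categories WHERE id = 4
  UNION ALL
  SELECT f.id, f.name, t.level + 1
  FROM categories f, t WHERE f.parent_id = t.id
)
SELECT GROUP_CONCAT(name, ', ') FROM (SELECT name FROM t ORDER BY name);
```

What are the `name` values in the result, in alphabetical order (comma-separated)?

Base: id=4 (NonFiction) at level 0.
Iteration 1: rows with parent_id in {4} -> Horror (id 5, level 1), Biology (id 6, level 1).
Iteration 2: rows with parent_id in {5,6} -> Classical (id 10, level 2), Science (id 15, level 2).
Iteration 3: rows with parent_id in {10,15} -> Toys (id 12, level 3).
Iteration 4: no rows with parent_id in {12}; recursion stops.

Biology, Classical, Horror, NonFiction, Science, Toys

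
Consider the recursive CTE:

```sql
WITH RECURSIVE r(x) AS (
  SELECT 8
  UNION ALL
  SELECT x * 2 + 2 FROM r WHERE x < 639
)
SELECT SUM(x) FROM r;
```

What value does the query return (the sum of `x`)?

Base: x=8.
Iteration 1: 8 < 639 holds -> x = 8 * 2 + 2 = 18.
Iteration 2: 18 < 639 holds -> x = 18 * 2 + 2 = 38.
Iteration 3: 38 < 639 holds -> x = 38 * 2 + 2 = 78.
Iteration 4: 78 < 639 holds -> x = 78 * 2 + 2 = 158.
Iteration 5: 158 < 639 holds -> x = 158 * 2 + 2 = 318.
Iteration 6: 318 < 639 holds -> x = 318 * 2 + 2 = 638.
Iteration 7: 638 < 639 holds -> x = 638 * 2 + 2 = 1278.
Iteration 8: 1278 < 639 fails; recursion stops.
SUM(x) = 8 + 18 + 38 + 78 + 158 + 318 + 638 + 1278 = 2534.

2534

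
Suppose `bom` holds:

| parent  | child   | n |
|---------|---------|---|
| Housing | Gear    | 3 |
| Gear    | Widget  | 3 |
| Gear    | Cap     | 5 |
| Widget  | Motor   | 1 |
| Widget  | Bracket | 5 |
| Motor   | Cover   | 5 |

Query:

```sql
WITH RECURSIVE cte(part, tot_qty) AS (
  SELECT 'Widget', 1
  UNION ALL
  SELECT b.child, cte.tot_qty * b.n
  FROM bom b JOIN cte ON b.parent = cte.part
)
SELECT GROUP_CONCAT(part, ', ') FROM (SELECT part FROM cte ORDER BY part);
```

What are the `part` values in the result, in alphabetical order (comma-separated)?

Base: (Widget, tot_qty=1).
Iteration 1: components of {Widget} -> Bracket = 1*5 = 5, Motor = 1*1 = 1.
Iteration 2: components of {Bracket,Motor} -> Cover = 1*5 = 5.
Iteration 3: no further components; recursion stops.

Bracket, Cover, Motor, Widget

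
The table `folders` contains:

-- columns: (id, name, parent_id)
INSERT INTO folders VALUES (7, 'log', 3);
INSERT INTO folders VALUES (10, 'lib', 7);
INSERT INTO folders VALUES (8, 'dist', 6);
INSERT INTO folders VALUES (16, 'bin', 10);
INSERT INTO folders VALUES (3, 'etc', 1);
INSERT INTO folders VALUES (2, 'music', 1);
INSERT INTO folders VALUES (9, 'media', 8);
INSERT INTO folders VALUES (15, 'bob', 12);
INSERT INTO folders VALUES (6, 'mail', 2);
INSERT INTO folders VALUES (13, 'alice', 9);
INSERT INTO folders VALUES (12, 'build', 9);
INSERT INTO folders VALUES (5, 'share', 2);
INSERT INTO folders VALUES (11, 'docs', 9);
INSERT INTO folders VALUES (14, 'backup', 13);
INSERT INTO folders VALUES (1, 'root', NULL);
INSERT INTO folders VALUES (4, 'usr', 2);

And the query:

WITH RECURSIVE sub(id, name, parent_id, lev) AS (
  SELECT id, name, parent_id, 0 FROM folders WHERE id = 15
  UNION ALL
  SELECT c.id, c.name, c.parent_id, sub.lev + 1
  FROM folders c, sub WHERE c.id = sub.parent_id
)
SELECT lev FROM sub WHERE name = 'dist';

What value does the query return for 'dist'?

3

Base: id=15 (bob), parent_id=12, lev 0.
Iteration 1: join on id=12 -> build (id 12, parent_id=9, lev 1).
Iteration 2: join on id=9 -> media (id 9, parent_id=8, lev 2).
Iteration 3: join on id=8 -> dist (id 8, parent_id=6, lev 3).
Iteration 4: join on id=6 -> mail (id 6, parent_id=2, lev 4).
Iteration 5: join on id=2 -> music (id 2, parent_id=1, lev 5).
Iteration 6: join on id=1 -> root (id 1, parent_id=NULL, lev 6).
Iteration 7: parent_id is NULL; no match; recursion stops.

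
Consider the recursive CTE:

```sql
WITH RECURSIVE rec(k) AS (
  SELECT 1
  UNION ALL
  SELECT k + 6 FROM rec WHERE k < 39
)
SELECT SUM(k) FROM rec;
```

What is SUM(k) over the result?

176

Base: k=1.
Iteration 1: 1 < 39 holds -> k = 1 + 6 = 7.
Iteration 2: 7 < 39 holds -> k = 7 + 6 = 13.
Iteration 3: 13 < 39 holds -> k = 13 + 6 = 19.
Iteration 4: 19 < 39 holds -> k = 19 + 6 = 25.
Iteration 5: 25 < 39 holds -> k = 25 + 6 = 31.
Iteration 6: 31 < 39 holds -> k = 31 + 6 = 37.
Iteration 7: 37 < 39 holds -> k = 37 + 6 = 43.
Iteration 8: 43 < 39 fails; recursion stops.
SUM(k) = 1 + 7 + 13 + 19 + 25 + 31 + 37 + 43 = 176.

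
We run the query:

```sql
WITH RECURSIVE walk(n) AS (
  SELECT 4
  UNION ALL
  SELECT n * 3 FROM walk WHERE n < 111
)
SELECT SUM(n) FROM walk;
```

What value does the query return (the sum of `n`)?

Base: n=4.
Iteration 1: 4 < 111 holds -> n = 4 * 3 = 12.
Iteration 2: 12 < 111 holds -> n = 12 * 3 = 36.
Iteration 3: 36 < 111 holds -> n = 36 * 3 = 108.
Iteration 4: 108 < 111 holds -> n = 108 * 3 = 324.
Iteration 5: 324 < 111 fails; recursion stops.
SUM(n) = 4 + 12 + 36 + 108 + 324 = 484.

484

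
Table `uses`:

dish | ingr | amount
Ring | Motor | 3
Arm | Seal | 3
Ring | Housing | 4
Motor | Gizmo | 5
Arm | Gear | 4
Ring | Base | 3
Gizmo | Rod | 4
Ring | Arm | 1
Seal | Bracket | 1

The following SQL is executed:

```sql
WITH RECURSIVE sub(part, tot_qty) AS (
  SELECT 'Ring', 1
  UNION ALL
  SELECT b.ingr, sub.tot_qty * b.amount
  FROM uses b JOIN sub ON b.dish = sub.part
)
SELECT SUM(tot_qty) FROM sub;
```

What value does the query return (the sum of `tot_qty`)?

97

Base: (Ring, tot_qty=1).
Iteration 1: components of {Ring} -> Arm = 1*1 = 1, Base = 1*3 = 3, Housing = 1*4 = 4, Motor = 1*3 = 3.
Iteration 2: components of {Arm,Base,Housing,Motor} -> Gear = 1*4 = 4, Gizmo = 3*5 = 15, Seal = 1*3 = 3.
Iteration 3: components of {Gear,Gizmo,Seal} -> Bracket = 3*1 = 3, Rod = 15*4 = 60.
Iteration 4: no further components; recursion stops.
SUM(tot_qty) = 1 + 4 + 3 + 1 + 3 + 4 + 3 + 15 + 3 + 60 = 97.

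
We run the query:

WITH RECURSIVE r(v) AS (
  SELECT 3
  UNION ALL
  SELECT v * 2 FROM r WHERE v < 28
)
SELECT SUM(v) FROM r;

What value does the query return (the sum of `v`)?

Base: v=3.
Iteration 1: 3 < 28 holds -> v = 3 * 2 = 6.
Iteration 2: 6 < 28 holds -> v = 6 * 2 = 12.
Iteration 3: 12 < 28 holds -> v = 12 * 2 = 24.
Iteration 4: 24 < 28 holds -> v = 24 * 2 = 48.
Iteration 5: 48 < 28 fails; recursion stops.
SUM(v) = 3 + 6 + 12 + 24 + 48 = 93.

93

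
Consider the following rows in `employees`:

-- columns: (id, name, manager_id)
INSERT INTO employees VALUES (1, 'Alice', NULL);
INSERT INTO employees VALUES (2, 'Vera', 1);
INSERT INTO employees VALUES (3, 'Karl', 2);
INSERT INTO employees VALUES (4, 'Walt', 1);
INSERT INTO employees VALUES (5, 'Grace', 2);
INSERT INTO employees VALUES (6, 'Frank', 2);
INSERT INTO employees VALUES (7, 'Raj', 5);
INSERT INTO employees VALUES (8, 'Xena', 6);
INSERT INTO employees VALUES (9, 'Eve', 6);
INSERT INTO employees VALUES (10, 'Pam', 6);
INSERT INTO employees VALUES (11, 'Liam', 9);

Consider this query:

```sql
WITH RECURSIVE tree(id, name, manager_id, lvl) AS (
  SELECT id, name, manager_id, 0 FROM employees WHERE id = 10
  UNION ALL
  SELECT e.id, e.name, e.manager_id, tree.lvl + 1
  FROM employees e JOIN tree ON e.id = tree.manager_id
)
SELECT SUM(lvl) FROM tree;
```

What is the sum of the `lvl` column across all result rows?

Base: id=10 (Pam), manager_id=6, lvl 0.
Iteration 1: join on id=6 -> Frank (id 6, manager_id=2, lvl 1).
Iteration 2: join on id=2 -> Vera (id 2, manager_id=1, lvl 2).
Iteration 3: join on id=1 -> Alice (id 1, manager_id=NULL, lvl 3).
Iteration 4: manager_id is NULL; no match; recursion stops.
SUM(lvl) = 0 + 1 + 2 + 3 = 6.

6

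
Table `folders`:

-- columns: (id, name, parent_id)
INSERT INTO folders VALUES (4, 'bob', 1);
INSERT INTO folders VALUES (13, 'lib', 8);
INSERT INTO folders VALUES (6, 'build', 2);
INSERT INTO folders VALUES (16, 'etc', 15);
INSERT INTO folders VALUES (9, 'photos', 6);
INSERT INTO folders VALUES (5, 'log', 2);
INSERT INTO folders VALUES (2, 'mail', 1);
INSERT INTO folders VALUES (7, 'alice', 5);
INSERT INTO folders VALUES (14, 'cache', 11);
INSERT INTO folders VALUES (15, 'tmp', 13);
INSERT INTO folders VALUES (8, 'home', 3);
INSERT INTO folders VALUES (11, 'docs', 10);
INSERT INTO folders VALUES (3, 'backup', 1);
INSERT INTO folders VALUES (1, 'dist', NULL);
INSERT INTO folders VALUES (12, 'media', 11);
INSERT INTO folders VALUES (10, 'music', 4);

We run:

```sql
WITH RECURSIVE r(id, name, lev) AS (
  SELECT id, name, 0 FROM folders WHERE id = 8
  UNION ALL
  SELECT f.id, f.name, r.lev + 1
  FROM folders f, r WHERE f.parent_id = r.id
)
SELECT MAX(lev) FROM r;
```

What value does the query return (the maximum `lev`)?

Base: id=8 (home) at lev 0.
Iteration 1: rows with parent_id in {8} -> lib (id 13, lev 1).
Iteration 2: rows with parent_id in {13} -> tmp (id 15, lev 2).
Iteration 3: rows with parent_id in {15} -> etc (id 16, lev 3).
Iteration 4: no rows with parent_id in {16}; recursion stops.
lev values: 0, 1, 2, 3; the maximum is 3.

3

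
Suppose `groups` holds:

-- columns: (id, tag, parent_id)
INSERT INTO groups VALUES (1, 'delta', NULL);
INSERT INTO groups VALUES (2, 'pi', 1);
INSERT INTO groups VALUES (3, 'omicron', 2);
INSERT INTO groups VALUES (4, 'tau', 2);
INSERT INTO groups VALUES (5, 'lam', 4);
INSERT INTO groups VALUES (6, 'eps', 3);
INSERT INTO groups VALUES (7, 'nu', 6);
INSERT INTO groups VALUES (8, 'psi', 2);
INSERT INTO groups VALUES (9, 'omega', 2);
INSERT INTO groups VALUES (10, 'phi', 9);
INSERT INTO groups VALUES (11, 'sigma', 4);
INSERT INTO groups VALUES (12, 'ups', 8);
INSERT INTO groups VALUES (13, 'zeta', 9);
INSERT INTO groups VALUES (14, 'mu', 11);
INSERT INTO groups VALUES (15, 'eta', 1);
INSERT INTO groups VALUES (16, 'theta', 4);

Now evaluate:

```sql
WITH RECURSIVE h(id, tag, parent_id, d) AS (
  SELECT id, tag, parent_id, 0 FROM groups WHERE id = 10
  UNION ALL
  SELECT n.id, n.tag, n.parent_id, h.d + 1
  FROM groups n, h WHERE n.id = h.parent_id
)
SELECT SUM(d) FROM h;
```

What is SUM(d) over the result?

6

Base: id=10 (phi), parent_id=9, d 0.
Iteration 1: join on id=9 -> omega (id 9, parent_id=2, d 1).
Iteration 2: join on id=2 -> pi (id 2, parent_id=1, d 2).
Iteration 3: join on id=1 -> delta (id 1, parent_id=NULL, d 3).
Iteration 4: parent_id is NULL; no match; recursion stops.
SUM(d) = 0 + 1 + 2 + 3 = 6.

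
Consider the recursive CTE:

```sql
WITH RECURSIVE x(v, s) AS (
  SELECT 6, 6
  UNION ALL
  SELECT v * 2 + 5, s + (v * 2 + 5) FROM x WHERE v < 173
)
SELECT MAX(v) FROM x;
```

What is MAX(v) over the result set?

Base: v=6, s=6.
Iteration 1: 6 < 173 holds -> v = 6 * 2 + 5 = 17, s = 6 + 17 = 23.
Iteration 2: 17 < 173 holds -> v = 17 * 2 + 5 = 39, s = 23 + 39 = 62.
Iteration 3: 39 < 173 holds -> v = 39 * 2 + 5 = 83, s = 62 + 83 = 145.
Iteration 4: 83 < 173 holds -> v = 83 * 2 + 5 = 171, s = 145 + 171 = 316.
Iteration 5: 171 < 173 holds -> v = 171 * 2 + 5 = 347, s = 316 + 347 = 663.
Iteration 6: 347 < 173 fails; recursion stops.
v values: 6, 17, 39, 83, 171, 347; the maximum is 347.

347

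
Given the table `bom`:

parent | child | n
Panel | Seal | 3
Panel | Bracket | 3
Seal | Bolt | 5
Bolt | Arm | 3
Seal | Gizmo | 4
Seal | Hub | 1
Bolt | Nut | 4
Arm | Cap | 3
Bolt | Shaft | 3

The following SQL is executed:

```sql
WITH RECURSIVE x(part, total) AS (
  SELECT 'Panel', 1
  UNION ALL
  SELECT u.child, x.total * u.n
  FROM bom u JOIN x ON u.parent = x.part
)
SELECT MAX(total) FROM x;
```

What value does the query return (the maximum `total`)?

Base: (Panel, total=1).
Iteration 1: components of {Panel} -> Bracket = 1*3 = 3, Seal = 1*3 = 3.
Iteration 2: components of {Bracket,Seal} -> Bolt = 3*5 = 15, Gizmo = 3*4 = 12, Hub = 3*1 = 3.
Iteration 3: components of {Bolt,Gizmo,Hub} -> Arm = 15*3 = 45, Nut = 15*4 = 60, Shaft = 15*3 = 45.
Iteration 4: components of {Arm,Nut,Shaft} -> Cap = 45*3 = 135.
Iteration 5: no further components; recursion stops.
total values: 1, 3, 3, 15, 12, 3, 45, 60, 45, 135; the maximum is 135.

135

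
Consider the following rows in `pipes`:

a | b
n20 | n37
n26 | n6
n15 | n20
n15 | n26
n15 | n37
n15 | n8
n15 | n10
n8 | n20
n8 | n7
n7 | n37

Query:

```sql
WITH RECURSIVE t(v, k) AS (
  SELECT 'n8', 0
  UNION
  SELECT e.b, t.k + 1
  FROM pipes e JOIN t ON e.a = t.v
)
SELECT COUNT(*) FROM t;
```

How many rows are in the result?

Base: (n8, k=0).
Iteration 1: edges from {n8} -> (n20, k=1), (n7, k=1).
Iteration 2: edges from {n20,n7} -> (n37, k=2). [UNION drops 1 duplicate row(s)]
Iteration 3: no outgoing edges from {n37}; recursion stops.
Total rows emitted: 4.

4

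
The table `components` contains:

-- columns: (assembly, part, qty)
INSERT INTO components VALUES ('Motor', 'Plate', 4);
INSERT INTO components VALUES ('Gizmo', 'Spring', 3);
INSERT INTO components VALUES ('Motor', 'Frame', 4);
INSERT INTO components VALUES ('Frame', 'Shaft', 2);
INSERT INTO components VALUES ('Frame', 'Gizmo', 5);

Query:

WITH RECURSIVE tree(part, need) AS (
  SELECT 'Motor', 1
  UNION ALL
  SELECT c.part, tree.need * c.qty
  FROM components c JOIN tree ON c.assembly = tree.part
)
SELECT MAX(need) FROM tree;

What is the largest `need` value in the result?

Base: (Motor, need=1).
Iteration 1: components of {Motor} -> Frame = 1*4 = 4, Plate = 1*4 = 4.
Iteration 2: components of {Frame,Plate} -> Gizmo = 4*5 = 20, Shaft = 4*2 = 8.
Iteration 3: components of {Gizmo,Shaft} -> Spring = 20*3 = 60.
Iteration 4: no further components; recursion stops.
need values: 1, 4, 4, 20, 8, 60; the maximum is 60.

60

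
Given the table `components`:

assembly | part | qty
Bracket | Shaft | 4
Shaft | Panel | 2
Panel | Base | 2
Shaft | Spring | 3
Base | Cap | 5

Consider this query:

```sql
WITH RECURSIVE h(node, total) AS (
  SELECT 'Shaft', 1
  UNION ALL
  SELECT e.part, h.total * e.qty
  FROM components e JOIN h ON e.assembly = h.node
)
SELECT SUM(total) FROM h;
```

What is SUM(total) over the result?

Base: (Shaft, total=1).
Iteration 1: components of {Shaft} -> Panel = 1*2 = 2, Spring = 1*3 = 3.
Iteration 2: components of {Panel,Spring} -> Base = 2*2 = 4.
Iteration 3: components of {Base} -> Cap = 4*5 = 20.
Iteration 4: no further components; recursion stops.
SUM(total) = 1 + 2 + 3 + 4 + 20 = 30.

30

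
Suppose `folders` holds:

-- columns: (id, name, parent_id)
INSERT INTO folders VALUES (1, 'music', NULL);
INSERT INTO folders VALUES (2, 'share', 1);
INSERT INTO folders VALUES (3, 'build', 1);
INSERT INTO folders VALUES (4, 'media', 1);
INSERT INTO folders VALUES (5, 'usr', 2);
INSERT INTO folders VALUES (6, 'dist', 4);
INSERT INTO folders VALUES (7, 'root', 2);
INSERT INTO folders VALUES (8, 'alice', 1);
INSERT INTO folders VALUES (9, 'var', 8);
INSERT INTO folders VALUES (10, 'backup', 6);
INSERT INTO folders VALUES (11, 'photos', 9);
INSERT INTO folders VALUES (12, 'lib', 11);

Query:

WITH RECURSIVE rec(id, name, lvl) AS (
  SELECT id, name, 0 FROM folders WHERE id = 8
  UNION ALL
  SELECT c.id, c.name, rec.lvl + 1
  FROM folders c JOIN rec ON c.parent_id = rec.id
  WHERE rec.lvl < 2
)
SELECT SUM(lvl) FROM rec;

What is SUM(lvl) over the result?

Base: id=8 (alice) at lvl 0.
Iteration 1: rows with parent_id in {8} -> var (id 9, lvl 1).
Iteration 2: rows with parent_id in {9} -> photos (id 11, lvl 2).
Iteration 3: lvl < 2 fails for all current rows; recursion stops.
SUM(lvl) = 0 + 1 + 2 = 3.

3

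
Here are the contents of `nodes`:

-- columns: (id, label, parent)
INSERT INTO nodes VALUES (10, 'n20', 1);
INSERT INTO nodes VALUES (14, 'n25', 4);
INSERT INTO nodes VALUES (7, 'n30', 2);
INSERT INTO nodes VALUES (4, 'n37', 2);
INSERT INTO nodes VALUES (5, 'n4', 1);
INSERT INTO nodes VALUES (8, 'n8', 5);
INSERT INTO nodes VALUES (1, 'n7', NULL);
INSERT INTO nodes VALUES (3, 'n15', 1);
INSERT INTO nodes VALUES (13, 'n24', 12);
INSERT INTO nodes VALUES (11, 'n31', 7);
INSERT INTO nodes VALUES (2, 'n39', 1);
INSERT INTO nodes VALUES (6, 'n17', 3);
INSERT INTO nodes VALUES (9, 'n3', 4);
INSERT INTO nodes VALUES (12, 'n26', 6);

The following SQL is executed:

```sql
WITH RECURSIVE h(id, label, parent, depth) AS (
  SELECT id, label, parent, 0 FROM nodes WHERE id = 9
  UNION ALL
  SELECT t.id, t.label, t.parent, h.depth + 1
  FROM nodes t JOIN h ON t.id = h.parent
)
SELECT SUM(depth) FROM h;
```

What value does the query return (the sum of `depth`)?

Base: id=9 (n3), parent=4, depth 0.
Iteration 1: join on id=4 -> n37 (id 4, parent=2, depth 1).
Iteration 2: join on id=2 -> n39 (id 2, parent=1, depth 2).
Iteration 3: join on id=1 -> n7 (id 1, parent=NULL, depth 3).
Iteration 4: parent is NULL; no match; recursion stops.
SUM(depth) = 0 + 1 + 2 + 3 = 6.

6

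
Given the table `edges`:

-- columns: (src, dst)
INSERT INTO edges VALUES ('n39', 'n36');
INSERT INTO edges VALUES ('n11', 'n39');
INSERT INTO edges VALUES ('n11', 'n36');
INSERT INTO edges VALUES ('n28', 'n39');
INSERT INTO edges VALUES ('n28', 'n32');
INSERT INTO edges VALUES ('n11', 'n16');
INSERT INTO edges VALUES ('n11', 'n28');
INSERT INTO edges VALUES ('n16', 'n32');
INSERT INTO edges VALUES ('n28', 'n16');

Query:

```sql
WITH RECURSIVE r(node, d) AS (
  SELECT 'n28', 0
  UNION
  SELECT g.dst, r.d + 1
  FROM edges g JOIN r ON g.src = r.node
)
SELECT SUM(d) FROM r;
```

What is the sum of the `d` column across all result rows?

7

Base: (n28, d=0).
Iteration 1: edges from {n28} -> (n16, d=1), (n32, d=1), (n39, d=1).
Iteration 2: edges from {n16,n32,n39} -> (n32, d=2), (n36, d=2).
Iteration 3: no outgoing edges from {n32,n36}; recursion stops.
SUM(d) = 0 + 1 + 1 + 1 + 2 + 2 = 7.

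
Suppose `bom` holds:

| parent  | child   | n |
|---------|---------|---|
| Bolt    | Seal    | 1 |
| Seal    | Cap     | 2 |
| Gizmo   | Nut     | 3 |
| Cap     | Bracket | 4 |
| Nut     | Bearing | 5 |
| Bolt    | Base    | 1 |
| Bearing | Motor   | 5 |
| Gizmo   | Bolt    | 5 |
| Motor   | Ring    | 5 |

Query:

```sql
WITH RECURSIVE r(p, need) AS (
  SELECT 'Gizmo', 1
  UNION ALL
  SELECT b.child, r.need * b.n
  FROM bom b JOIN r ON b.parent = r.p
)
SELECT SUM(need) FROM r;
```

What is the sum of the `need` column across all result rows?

Base: (Gizmo, need=1).
Iteration 1: components of {Gizmo} -> Bolt = 1*5 = 5, Nut = 1*3 = 3.
Iteration 2: components of {Bolt,Nut} -> Base = 5*1 = 5, Bearing = 3*5 = 15, Seal = 5*1 = 5.
Iteration 3: components of {Base,Bearing,Seal} -> Cap = 5*2 = 10, Motor = 15*5 = 75.
Iteration 4: components of {Cap,Motor} -> Bracket = 10*4 = 40, Ring = 75*5 = 375.
Iteration 5: no further components; recursion stops.
SUM(need) = 1 + 3 + 5 + 15 + 5 + 5 + 75 + 10 + 375 + 40 = 534.

534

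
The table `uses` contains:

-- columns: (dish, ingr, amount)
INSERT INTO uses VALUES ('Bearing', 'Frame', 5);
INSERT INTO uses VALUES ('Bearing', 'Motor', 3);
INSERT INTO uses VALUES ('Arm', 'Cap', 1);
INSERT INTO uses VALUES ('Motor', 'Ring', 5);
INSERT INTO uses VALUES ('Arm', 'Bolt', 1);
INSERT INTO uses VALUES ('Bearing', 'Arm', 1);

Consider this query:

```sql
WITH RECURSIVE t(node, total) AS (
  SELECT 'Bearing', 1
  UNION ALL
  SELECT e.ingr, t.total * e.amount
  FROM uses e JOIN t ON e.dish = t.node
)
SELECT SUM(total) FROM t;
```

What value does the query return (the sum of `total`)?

Base: (Bearing, total=1).
Iteration 1: components of {Bearing} -> Arm = 1*1 = 1, Frame = 1*5 = 5, Motor = 1*3 = 3.
Iteration 2: components of {Arm,Frame,Motor} -> Bolt = 1*1 = 1, Cap = 1*1 = 1, Ring = 3*5 = 15.
Iteration 3: no further components; recursion stops.
SUM(total) = 1 + 1 + 5 + 3 + 1 + 1 + 15 = 27.

27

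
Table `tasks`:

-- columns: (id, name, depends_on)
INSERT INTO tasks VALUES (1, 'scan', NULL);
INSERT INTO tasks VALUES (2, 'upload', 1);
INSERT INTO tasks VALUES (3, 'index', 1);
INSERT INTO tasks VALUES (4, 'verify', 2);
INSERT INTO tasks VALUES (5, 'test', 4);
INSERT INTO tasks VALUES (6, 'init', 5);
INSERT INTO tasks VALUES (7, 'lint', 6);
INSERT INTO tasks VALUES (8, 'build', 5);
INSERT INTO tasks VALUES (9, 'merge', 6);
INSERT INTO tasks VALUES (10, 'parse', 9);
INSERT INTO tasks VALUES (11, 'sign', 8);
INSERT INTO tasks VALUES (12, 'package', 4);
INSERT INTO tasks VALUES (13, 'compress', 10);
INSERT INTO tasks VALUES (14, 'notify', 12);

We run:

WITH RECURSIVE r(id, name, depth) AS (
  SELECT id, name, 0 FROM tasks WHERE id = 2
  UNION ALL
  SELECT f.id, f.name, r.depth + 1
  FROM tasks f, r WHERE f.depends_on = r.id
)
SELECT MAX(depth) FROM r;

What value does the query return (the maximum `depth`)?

6

Base: id=2 (upload) at depth 0.
Iteration 1: rows with depends_on in {2} -> verify (id 4, depth 1).
Iteration 2: rows with depends_on in {4} -> test (id 5, depth 2), package (id 12, depth 2).
Iteration 3: rows with depends_on in {5,12} -> init (id 6, depth 3), build (id 8, depth 3), notify (id 14, depth 3).
Iteration 4: rows with depends_on in {6,8,14} -> lint (id 7, depth 4), merge (id 9, depth 4), sign (id 11, depth 4).
Iteration 5: rows with depends_on in {7,9,11} -> parse (id 10, depth 5).
Iteration 6: rows with depends_on in {10} -> compress (id 13, depth 6).
Iteration 7: no rows with depends_on in {13}; recursion stops.
depth values: 0, 1, 2, 2, 3, 3, 3, 4, 4, 4, 5, 6; the maximum is 6.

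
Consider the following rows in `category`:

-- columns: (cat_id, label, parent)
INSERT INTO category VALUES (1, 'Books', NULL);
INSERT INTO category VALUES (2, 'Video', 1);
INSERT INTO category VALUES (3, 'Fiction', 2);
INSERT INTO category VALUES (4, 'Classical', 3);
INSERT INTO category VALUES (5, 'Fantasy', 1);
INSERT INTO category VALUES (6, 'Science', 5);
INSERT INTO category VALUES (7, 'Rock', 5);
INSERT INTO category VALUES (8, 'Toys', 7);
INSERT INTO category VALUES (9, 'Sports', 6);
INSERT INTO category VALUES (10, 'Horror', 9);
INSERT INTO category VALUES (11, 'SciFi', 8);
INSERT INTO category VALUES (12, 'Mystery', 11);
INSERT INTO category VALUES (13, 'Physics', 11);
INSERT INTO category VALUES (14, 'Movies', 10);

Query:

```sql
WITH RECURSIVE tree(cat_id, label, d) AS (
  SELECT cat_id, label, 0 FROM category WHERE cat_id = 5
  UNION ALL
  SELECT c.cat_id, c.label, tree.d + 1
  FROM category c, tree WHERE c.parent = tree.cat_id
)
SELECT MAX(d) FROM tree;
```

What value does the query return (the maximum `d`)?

4

Base: cat_id=5 (Fantasy) at d 0.
Iteration 1: rows with parent in {5} -> Science (id 6, d 1), Rock (id 7, d 1).
Iteration 2: rows with parent in {6,7} -> Toys (id 8, d 2), Sports (id 9, d 2).
Iteration 3: rows with parent in {8,9} -> Horror (id 10, d 3), SciFi (id 11, d 3).
Iteration 4: rows with parent in {10,11} -> Mystery (id 12, d 4), Physics (id 13, d 4), Movies (id 14, d 4).
Iteration 5: no rows with parent in {12,13,14}; recursion stops.
d values: 0, 1, 1, 2, 2, 3, 3, 4, 4, 4; the maximum is 4.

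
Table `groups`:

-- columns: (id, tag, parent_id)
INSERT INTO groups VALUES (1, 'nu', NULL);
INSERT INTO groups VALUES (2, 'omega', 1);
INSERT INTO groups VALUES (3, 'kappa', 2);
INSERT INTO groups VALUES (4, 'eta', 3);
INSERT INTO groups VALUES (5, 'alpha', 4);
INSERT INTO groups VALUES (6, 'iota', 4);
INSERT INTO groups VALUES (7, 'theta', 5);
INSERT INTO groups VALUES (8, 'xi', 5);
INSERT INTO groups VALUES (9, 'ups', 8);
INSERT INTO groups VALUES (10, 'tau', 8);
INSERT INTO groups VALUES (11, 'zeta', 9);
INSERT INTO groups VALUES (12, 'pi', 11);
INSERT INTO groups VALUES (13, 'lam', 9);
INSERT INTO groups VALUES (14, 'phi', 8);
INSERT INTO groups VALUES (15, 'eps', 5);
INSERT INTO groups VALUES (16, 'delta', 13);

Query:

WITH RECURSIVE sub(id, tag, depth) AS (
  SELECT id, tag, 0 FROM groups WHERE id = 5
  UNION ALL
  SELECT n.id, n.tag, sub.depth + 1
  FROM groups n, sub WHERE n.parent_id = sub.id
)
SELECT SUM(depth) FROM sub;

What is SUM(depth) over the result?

23

Base: id=5 (alpha) at depth 0.
Iteration 1: rows with parent_id in {5} -> theta (id 7, depth 1), xi (id 8, depth 1), eps (id 15, depth 1).
Iteration 2: rows with parent_id in {7,8,15} -> ups (id 9, depth 2), tau (id 10, depth 2), phi (id 14, depth 2).
Iteration 3: rows with parent_id in {9,10,14} -> zeta (id 11, depth 3), lam (id 13, depth 3).
Iteration 4: rows with parent_id in {11,13} -> pi (id 12, depth 4), delta (id 16, depth 4).
Iteration 5: no rows with parent_id in {12,16}; recursion stops.
SUM(depth) = 0 + 1 + 1 + 1 + 2 + 2 + 2 + 3 + 3 + 4 + 4 = 23.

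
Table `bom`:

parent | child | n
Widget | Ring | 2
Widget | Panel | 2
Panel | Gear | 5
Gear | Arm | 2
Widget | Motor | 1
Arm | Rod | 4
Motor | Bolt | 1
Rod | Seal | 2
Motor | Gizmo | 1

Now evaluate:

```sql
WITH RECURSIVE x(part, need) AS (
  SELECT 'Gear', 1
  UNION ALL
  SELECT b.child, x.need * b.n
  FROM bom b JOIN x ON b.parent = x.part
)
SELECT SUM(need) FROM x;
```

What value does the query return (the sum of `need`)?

Base: (Gear, need=1).
Iteration 1: components of {Gear} -> Arm = 1*2 = 2.
Iteration 2: components of {Arm} -> Rod = 2*4 = 8.
Iteration 3: components of {Rod} -> Seal = 8*2 = 16.
Iteration 4: no further components; recursion stops.
SUM(need) = 1 + 2 + 8 + 16 = 27.

27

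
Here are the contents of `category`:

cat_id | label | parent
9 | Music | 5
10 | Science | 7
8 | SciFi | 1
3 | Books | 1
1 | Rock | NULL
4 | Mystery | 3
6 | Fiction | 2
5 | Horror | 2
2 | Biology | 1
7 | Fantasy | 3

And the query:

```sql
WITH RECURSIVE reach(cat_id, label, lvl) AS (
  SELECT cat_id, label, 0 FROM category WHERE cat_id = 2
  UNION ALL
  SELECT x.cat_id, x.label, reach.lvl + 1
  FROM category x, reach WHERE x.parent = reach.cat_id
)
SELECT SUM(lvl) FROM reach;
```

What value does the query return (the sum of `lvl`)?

Base: cat_id=2 (Biology) at lvl 0.
Iteration 1: rows with parent in {2} -> Horror (id 5, lvl 1), Fiction (id 6, lvl 1).
Iteration 2: rows with parent in {5,6} -> Music (id 9, lvl 2).
Iteration 3: no rows with parent in {9}; recursion stops.
SUM(lvl) = 0 + 1 + 1 + 2 = 4.

4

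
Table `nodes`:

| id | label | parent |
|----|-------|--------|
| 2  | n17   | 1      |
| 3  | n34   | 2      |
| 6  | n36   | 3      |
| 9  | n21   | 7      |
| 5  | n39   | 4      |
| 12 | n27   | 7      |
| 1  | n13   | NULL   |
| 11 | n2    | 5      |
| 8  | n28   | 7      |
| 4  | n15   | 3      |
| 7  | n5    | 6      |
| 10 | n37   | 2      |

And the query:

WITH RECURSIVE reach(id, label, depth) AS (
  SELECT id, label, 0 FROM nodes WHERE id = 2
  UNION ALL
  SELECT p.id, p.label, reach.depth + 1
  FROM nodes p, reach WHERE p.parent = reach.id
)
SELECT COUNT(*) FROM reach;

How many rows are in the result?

Base: id=2 (n17) at depth 0.
Iteration 1: rows with parent in {2} -> n34 (id 3, depth 1), n37 (id 10, depth 1).
Iteration 2: rows with parent in {3,10} -> n15 (id 4, depth 2), n36 (id 6, depth 2).
Iteration 3: rows with parent in {4,6} -> n39 (id 5, depth 3), n5 (id 7, depth 3).
Iteration 4: rows with parent in {5,7} -> n28 (id 8, depth 4), n21 (id 9, depth 4), n2 (id 11, depth 4), n27 (id 12, depth 4).
Iteration 5: no rows with parent in {8,9,11,12}; recursion stops.
Total rows emitted: 11.

11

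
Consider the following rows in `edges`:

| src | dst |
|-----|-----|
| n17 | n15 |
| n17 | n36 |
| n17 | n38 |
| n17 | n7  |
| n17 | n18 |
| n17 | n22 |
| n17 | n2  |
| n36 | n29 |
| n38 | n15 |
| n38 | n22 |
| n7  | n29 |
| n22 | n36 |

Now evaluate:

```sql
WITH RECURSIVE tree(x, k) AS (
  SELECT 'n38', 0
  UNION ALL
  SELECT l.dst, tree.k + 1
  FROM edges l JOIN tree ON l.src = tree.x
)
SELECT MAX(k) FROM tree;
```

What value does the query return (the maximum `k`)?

Base: (n38, k=0).
Iteration 1: edges from {n38} -> (n15, k=1), (n22, k=1).
Iteration 2: edges from {n15,n22} -> (n36, k=2).
Iteration 3: edges from {n36} -> (n29, k=3).
Iteration 4: no outgoing edges from {n29}; recursion stops.
k values: 0, 1, 1, 2, 3; the maximum is 3.

3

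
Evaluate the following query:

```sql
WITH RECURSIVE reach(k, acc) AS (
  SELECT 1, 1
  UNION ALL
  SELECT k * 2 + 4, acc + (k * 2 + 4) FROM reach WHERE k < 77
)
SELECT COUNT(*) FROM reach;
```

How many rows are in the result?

6

Base: k=1, acc=1.
Iteration 1: 1 < 77 holds -> k = 1 * 2 + 4 = 6, acc = 1 + 6 = 7.
Iteration 2: 6 < 77 holds -> k = 6 * 2 + 4 = 16, acc = 7 + 16 = 23.
Iteration 3: 16 < 77 holds -> k = 16 * 2 + 4 = 36, acc = 23 + 36 = 59.
Iteration 4: 36 < 77 holds -> k = 36 * 2 + 4 = 76, acc = 59 + 76 = 135.
Iteration 5: 76 < 77 holds -> k = 76 * 2 + 4 = 156, acc = 135 + 156 = 291.
Iteration 6: 156 < 77 fails; recursion stops.
Total rows emitted: 6.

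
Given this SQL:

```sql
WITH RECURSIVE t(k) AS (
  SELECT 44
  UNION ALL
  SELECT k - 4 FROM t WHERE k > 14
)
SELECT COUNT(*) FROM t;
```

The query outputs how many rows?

Base: k=44.
Iteration 1: 44 > 14 holds -> k = 44 - 4 = 40.
Iteration 2: 40 > 14 holds -> k = 40 - 4 = 36.
Iteration 3: 36 > 14 holds -> k = 36 - 4 = 32.
Iteration 4: 32 > 14 holds -> k = 32 - 4 = 28.
Iteration 5: 28 > 14 holds -> k = 28 - 4 = 24.
Iteration 6: 24 > 14 holds -> k = 24 - 4 = 20.
Iteration 7: 20 > 14 holds -> k = 20 - 4 = 16.
Iteration 8: 16 > 14 holds -> k = 16 - 4 = 12.
Iteration 9: 12 > 14 fails; recursion stops.
Total rows emitted: 9.

9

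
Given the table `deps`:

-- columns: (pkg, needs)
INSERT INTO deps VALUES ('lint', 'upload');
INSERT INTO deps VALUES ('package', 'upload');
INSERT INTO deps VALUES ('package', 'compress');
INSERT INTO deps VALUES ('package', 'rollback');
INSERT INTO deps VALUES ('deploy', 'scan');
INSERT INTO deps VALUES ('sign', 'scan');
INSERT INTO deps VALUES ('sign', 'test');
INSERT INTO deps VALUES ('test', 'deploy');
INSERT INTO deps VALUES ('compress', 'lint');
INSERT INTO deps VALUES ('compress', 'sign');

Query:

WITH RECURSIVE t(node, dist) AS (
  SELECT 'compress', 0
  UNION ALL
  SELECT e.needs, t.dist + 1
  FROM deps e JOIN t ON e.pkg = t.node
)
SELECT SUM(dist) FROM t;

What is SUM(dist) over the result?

Base: (compress, dist=0).
Iteration 1: edges from {compress} -> (lint, dist=1), (sign, dist=1).
Iteration 2: edges from {lint,sign} -> (scan, dist=2), (test, dist=2), (upload, dist=2).
Iteration 3: edges from {scan,test,upload} -> (deploy, dist=3).
Iteration 4: edges from {deploy} -> (scan, dist=4).
Iteration 5: no outgoing edges from {scan}; recursion stops.
SUM(dist) = 0 + 1 + 1 + 2 + 2 + 2 + 3 + 4 = 15.

15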